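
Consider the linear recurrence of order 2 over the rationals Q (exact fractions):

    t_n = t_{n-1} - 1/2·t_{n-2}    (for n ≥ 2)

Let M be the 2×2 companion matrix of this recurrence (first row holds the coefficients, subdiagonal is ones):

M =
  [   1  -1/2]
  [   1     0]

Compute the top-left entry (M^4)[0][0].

-1/4

(M^4)[0][0] is the top entry after applying M 4 times to the unit state (1, 0). Equivalently it is h_{5} for the auxiliary sequence (h_n) obeying the same recurrence with h_1 = 1 and h_i = 0 for 0 ≤ i < 1:
h_2 = 1·1 + -1/2·0 = 1
h_3 = 1·1 + -1/2·1 = 1/2
h_4 = 1·1/2 + -1/2·1 = 0
h_5 = 1·0 + -1/2·1/2 = -1/4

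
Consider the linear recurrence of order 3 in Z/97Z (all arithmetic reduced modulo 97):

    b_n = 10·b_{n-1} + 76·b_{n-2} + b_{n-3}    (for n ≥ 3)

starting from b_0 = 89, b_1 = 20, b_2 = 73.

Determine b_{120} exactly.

77

b_3 = 10·73 + 76·20 + 1·89 = 11
b_4 = 10·11 + 76·73 + 1·20 = 52
b_5 = 10·52 + 76·11 + 1·73 = 71
b_6 = 10·71 + 76·52 + 1·11 = 17
b_7 = 10·17 + 76·71 + 1·52 = 89
b_8 = 10·89 + 76·17 + 1·71 = 22
b_9 = 10·22 + 76·89 + 1·17 = 17
b_10 = 10·17 + 76·22 + 1·89 = 88
b_11 = 10·88 + 76·17 + 1·22 = 60
b_12 = 10·60 + 76·88 + 1·17 = 30
b_13 = 10·30 + 76·60 + 1·88 = 1
b_14 = 10·1 + 76·30 + 1·60 = 22
b_15 = 10·22 + 76·1 + 1·30 = 35
b_16 = 10·35 + 76·22 + 1·1 = 83
b_17 = 10·83 + 76·35 + 1·22 = 20
b_18 = 10·20 + 76·83 + 1·35 = 44
b_19 = 10·44 + 76·20 + 1·83 = 6
b_20 = 10·6 + 76·44 + 1·20 = 29
b_21 = 10·29 + 76·6 + 1·44 = 14
b_22 = 10·14 + 76·29 + 1·6 = 22
b_23 = 10·22 + 76·14 + 1·29 = 52
b_24 = 10·52 + 76·22 + 1·14 = 72
b_25 = 10·72 + 76·52 + 1·22 = 38
b_26 = 10·38 + 76·72 + 1·52 = 84
b_27 = 10·84 + 76·38 + 1·72 = 17
b_28 = 10·17 + 76·84 + 1·38 = 93
b_29 = 10·93 + 76·17 + 1·84 = 75
b_30 = 10·75 + 76·93 + 1·17 = 75
b_31 = 10·75 + 76·75 + 1·93 = 44
b_32 = 10·44 + 76·75 + 1·75 = 7
b_33 = 10·7 + 76·44 + 1·75 = 94
b_34 = 10·94 + 76·7 + 1·44 = 61
b_35 = 10·61 + 76·94 + 1·7 = 1
b_36 = 10·1 + 76·61 + 1·94 = 84
b_37 = 10·84 + 76·1 + 1·61 = 7
b_38 = 10·7 + 76·84 + 1·1 = 53
b_39 = 10·53 + 76·7 + 1·84 = 79
b_40 = 10·79 + 76·53 + 1·7 = 72
b_41 = 10·72 + 76·79 + 1·53 = 84
b_42 = 10·84 + 76·72 + 1·79 = 86
b_43 = 10·86 + 76·84 + 1·72 = 41
b_44 = 10·41 + 76·86 + 1·84 = 46
b_45 = 10·46 + 76·41 + 1·86 = 73
b_46 = 10·73 + 76·46 + 1·41 = 96
b_47 = 10·96 + 76·73 + 1·46 = 55
b_48 = 10·55 + 76·96 + 1·73 = 62
b_49 = 10·62 + 76·55 + 1·96 = 46
b_50 = 10·46 + 76·62 + 1·55 = 86
b_51 = 10·86 + 76·46 + 1·62 = 53
b_52 = 10·53 + 76·86 + 1·46 = 31
b_53 = 10·31 + 76·53 + 1·86 = 59
b_54 = 10·59 + 76·31 + 1·53 = 89
b_55 = 10·89 + 76·59 + 1·31 = 70
b_56 = 10·70 + 76·89 + 1·59 = 54
b_57 = 10·54 + 76·70 + 1·89 = 32
b_58 = 10·32 + 76·54 + 1·70 = 32
b_59 = 10·32 + 76·32 + 1·54 = 90
b_60 = 10·90 + 76·32 + 1·32 = 66
b_61 = 10·66 + 76·90 + 1·32 = 63
b_62 = 10·63 + 76·66 + 1·90 = 13
b_63 = 10·13 + 76·63 + 1·66 = 37
b_64 = 10·37 + 76·13 + 1·63 = 63
b_65 = 10·63 + 76·37 + 1·13 = 60
b_66 = 10·60 + 76·63 + 1·37 = 90
b_67 = 10·90 + 76·60 + 1·63 = 91
b_68 = 10·91 + 76·90 + 1·60 = 50
b_69 = 10·50 + 76·91 + 1·90 = 37
b_70 = 10·37 + 76·50 + 1·91 = 90
b_71 = 10·90 + 76·37 + 1·50 = 76
b_72 = 10·76 + 76·90 + 1·37 = 71
b_73 = 10·71 + 76·76 + 1·90 = 77
b_74 = 10·77 + 76·71 + 1·76 = 34
b_75 = 10·34 + 76·77 + 1·71 = 55
b_76 = 10·55 + 76·34 + 1·77 = 10
b_77 = 10·10 + 76·55 + 1·34 = 46
b_78 = 10·46 + 76·10 + 1·55 = 14
b_79 = 10·14 + 76·46 + 1·10 = 57
b_80 = 10·57 + 76·14 + 1·46 = 31
b_81 = 10·31 + 76·57 + 1·14 = 0
b_82 = 10·0 + 76·31 + 1·57 = 85
b_83 = 10·85 + 76·0 + 1·31 = 8
b_84 = 10·8 + 76·85 + 1·0 = 41
b_85 = 10·41 + 76·8 + 1·85 = 36
b_86 = 10·36 + 76·41 + 1·8 = 89
b_87 = 10·89 + 76·36 + 1·41 = 78
b_88 = 10·78 + 76·89 + 1·36 = 14
b_89 = 10·14 + 76·78 + 1·89 = 46
b_90 = 10·46 + 76·14 + 1·78 = 50
b_91 = 10·50 + 76·46 + 1·14 = 33
b_92 = 10·33 + 76·50 + 1·46 = 5
b_93 = 10·5 + 76·33 + 1·50 = 86
b_94 = 10·86 + 76·5 + 1·33 = 12
b_95 = 10·12 + 76·86 + 1·5 = 65
b_96 = 10·65 + 76·12 + 1·86 = 96
b_97 = 10·96 + 76·65 + 1·12 = 92
b_98 = 10·92 + 76·96 + 1·65 = 36
b_99 = 10·36 + 76·92 + 1·96 = 76
b_100 = 10·76 + 76·36 + 1·92 = 96
b_101 = 10·96 + 76·76 + 1·36 = 79
b_102 = 10·79 + 76·96 + 1·76 = 14
b_103 = 10·14 + 76·79 + 1·96 = 32
b_104 = 10·32 + 76·14 + 1·79 = 8
b_105 = 10·8 + 76·32 + 1·14 = 4
b_106 = 10·4 + 76·8 + 1·32 = 1
b_107 = 10·1 + 76·4 + 1·8 = 31
b_108 = 10·31 + 76·1 + 1·4 = 2
b_109 = 10·2 + 76·31 + 1·1 = 49
b_110 = 10·49 + 76·2 + 1·31 = 91
b_111 = 10·91 + 76·49 + 1·2 = 77
b_112 = 10·77 + 76·91 + 1·49 = 72
b_113 = 10·72 + 76·77 + 1·91 = 67
b_114 = 10·67 + 76·72 + 1·77 = 11
b_115 = 10·11 + 76·67 + 1·72 = 36
b_116 = 10·36 + 76·11 + 1·67 = 2
b_117 = 10·2 + 76·36 + 1·11 = 51
b_118 = 10·51 + 76·2 + 1·36 = 19
b_119 = 10·19 + 76·51 + 1·2 = 91
b_120 = 10·91 + 76·19 + 1·51 = 77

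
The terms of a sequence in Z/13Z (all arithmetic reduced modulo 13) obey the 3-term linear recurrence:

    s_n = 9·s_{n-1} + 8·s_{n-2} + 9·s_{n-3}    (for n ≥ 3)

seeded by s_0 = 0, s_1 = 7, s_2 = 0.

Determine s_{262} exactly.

4

s_3 = 9·0 + 8·7 + 9·0 = 4
s_4 = 9·4 + 8·0 + 9·7 = 8
s_5 = 9·8 + 8·4 + 9·0 = 0
s_6 = 9·0 + 8·8 + 9·4 = 9
s_7 = 9·9 + 8·0 + 9·8 = 10
s_8 = 9·10 + 8·9 + 9·0 = 6
Continuing the recurrence:
  s_9 = 7;  s_10 = 6;  s_11 = 8;  s_12 = 1;  s_13 = 10;  s_14 = 1
  s_15 = 7;  s_16 = 5;  s_17 = 6;  s_18 = 1;  s_19 = 11;  s_20 = 5
  s_21 = 12;  s_22 = 0;  s_23 = 11;  s_24 = 12;  s_25 = 1;  s_26 = 9
  s_27 = 2;  s_28 = 8;  s_29 = 0;  s_30 = 4;  s_31 = 4;  s_32 = 3
  s_33 = 4;  s_34 = 5;  s_35 = 0;  s_36 = 11;  s_37 = 1;  s_38 = 6
  s_39 = 5;  s_40 = 11;  s_41 = 11;  s_42 = 11;  s_43 = 0;  s_44 = 5
  s_45 = 1;  s_46 = 10;  s_47 = 0;  s_48 = 11;  s_49 = 7;  s_50 = 8
  s_51 = 6;  s_52 = 12;  s_53 = 7;  s_54 = 5;  s_55 = 1;  s_56 = 8
  s_57 = 8;  s_58 = 2;  s_59 = 11;  s_60 = 5;  s_61 = 8;  s_62 = 3
  s_63 = 6;  s_64 = 7;  s_65 = 8;  s_66 = 0;  s_67 = 10;  s_68 = 6
  s_69 = 4;  s_70 = 5;  s_71 = 1;  s_72 = 7;  s_73 = 12;  s_74 = 4
  s_75 = 0;  s_76 = 10;  s_77 = 9;  s_78 = 5;  s_79 = 12;  s_80 = 8
  s_81 = 5;  s_82 = 9;  s_83 = 11;  s_84 = 8;  s_85 = 7;  s_86 = 5
  s_87 = 4;  s_88 = 9;  s_89 = 2;  s_90 = 9;  s_91 = 9;  s_92 = 2
  s_93 = 2;  s_94 = 11;  s_95 = 3;  s_96 = 3;  s_97 = 7;  s_98 = 10
  s_99 = 4;  s_100 = 10;  s_101 = 4;  s_102 = 9;  s_103 = 8;  s_104 = 11
  s_105 = 10;  s_106 = 3;  s_107 = 11;  s_108 = 5;  s_109 = 4;  s_110 = 6
  s_111 = 1;  s_112 = 2;  s_113 = 2;  s_114 = 4;  s_115 = 5;  s_116 = 4
  s_117 = 8;  s_118 = 6;  s_119 = 11;  s_120 = 11;  s_121 = 7;  s_122 = 3
  s_123 = 0;  s_124 = 9;  s_125 = 4;  s_126 = 4;  s_127 = 6;  s_128 = 5
  s_129 = 12;  s_130 = 7;  s_131 = 9;  s_132 = 11;  s_133 = 0;  s_134 = 0
  s_135 = 8;  s_136 = 7;  s_137 = 10;  s_138 = 10;  s_139 = 12;  s_140 = 5
  s_141 = 10;  s_142 = 4;  s_143 = 5;  s_144 = 11;  s_145 = 6;  s_146 = 5
  s_147 = 10;  s_148 = 2;  s_149 = 0;  s_150 = 2;  s_151 = 10;  s_152 = 2
  s_153 = 12;  s_154 = 6;  s_155 = 12;  s_156 = 4;  s_157 = 4;  s_158 = 7
  s_159 = 1;  s_160 = 10;  s_161 = 5;  s_162 = 4;  s_163 = 10;  s_164 = 11
  s_165 = 7;  s_166 = 7;  s_167 = 10;  s_168 = 1;  s_169 = 9;  s_170 = 10
  s_171 = 2;  s_172 = 10;  s_173 = 1;  s_174 = 3;  s_175 = 8;  s_176 = 1
  s_177 = 9;  s_178 = 5;  s_179 = 9;  s_180 = 7;  s_181 = 11;  s_182 = 2
  s_183 = 0;  s_184 = 11;  s_185 = 0;  s_186 = 10;  s_187 = 7;  s_188 = 0
  s_189 = 3;  s_190 = 12;  s_191 = 2;  s_192 = 11;  s_193 = 2;  s_194 = 7
  s_195 = 9;  s_196 = 12;  s_197 = 9;  s_198 = 11;  s_199 = 6;  s_200 = 2
  s_201 = 9;  s_202 = 8;  s_203 = 6;  s_204 = 4;  s_205 = 0;  s_206 = 8
  s_207 = 4;  s_208 = 9;  s_209 = 3;  s_210 = 5;  s_211 = 7;  s_212 = 0
  s_213 = 10;  s_214 = 10;  s_215 = 1;  s_216 = 10;  s_217 = 6;  s_218 = 0
  s_219 = 8;  s_220 = 9;  s_221 = 2;  s_222 = 6;  s_223 = 8;  s_224 = 8
  s_225 = 8;  s_226 = 0;  s_227 = 6;  s_228 = 9;  s_229 = 12;  s_230 = 0
  s_231 = 8;  s_232 = 11;  s_233 = 7;  s_234 = 2;  s_235 = 4;  s_236 = 11
  s_237 = 6;  s_238 = 9;  s_239 = 7;  s_240 = 7;  s_241 = 5;  s_242 = 8
  s_243 = 6;  s_244 = 7;  s_245 = 1;  s_246 = 2;  s_247 = 11;  s_248 = 7
  s_249 = 0;  s_250 = 12;  s_251 = 2;  s_252 = 10;  s_253 = 6;  s_254 = 9
  s_255 = 11;  s_256 = 4;  s_257 = 10;  s_258 = 0;  s_259 = 12;  s_260 = 3
s_261 = 9·3 + 8·12 + 9·0 = 6
s_262 = 9·6 + 8·3 + 9·12 = 4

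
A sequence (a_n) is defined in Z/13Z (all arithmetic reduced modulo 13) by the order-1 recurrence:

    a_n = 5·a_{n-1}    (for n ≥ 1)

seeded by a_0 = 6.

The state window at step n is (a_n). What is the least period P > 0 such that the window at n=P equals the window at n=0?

n=0: window = (6)
n=1: window = (4)
n=2: window = (7)
n=3: window = (9)
n=4: window = (6)
window at n=4 equals window at n=0 → period = 4

4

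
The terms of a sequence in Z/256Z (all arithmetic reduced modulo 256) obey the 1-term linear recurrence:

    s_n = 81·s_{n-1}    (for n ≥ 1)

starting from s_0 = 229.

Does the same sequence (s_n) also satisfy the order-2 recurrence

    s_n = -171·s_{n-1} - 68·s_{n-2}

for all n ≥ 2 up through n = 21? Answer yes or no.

yes

Terms s_0..s_21: 229, 117, 5, 149, 37, 181, 69, 213, 101, 245, 133, 21, 165, 53, 197, 85, 229, 117, 5, 149, 37, 181
n=2: candidate gives 5, actual s_2 = 5 ✓
n=3: candidate gives 149, actual s_3 = 149 ✓
n=4: candidate gives 37, actual s_4 = 37 ✓
n=5: candidate gives 181, actual s_5 = 181 ✓
n=6: candidate gives 69, actual s_6 = 69 ✓
n=7: candidate gives 213, actual s_7 = 213 ✓
n=8: candidate gives 101, actual s_8 = 101 ✓
n=9: candidate gives 245, actual s_9 = 245 ✓
n=10: candidate gives 133, actual s_10 = 133 ✓
n=11: candidate gives 21, actual s_11 = 21 ✓
n=12: candidate gives 165, actual s_12 = 165 ✓
n=13: candidate gives 53, actual s_13 = 53 ✓
n=14: candidate gives 197, actual s_14 = 197 ✓
n=15: candidate gives 85, actual s_15 = 85 ✓
n=16: candidate gives 229, actual s_16 = 229 ✓
n=17: candidate gives 117, actual s_17 = 117 ✓
n=18: candidate gives 5, actual s_18 = 5 ✓
n=19: candidate gives 149, actual s_19 = 149 ✓
n=20: candidate gives 37, actual s_20 = 37 ✓
n=21: candidate gives 181, actual s_21 = 181 ✓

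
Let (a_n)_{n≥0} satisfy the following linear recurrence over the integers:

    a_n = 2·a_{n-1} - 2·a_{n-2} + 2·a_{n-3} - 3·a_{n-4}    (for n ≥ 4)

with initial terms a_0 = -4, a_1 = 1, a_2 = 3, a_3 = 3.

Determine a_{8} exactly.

-16

a_4 = 2·3 + -2·3 + 2·1 + -3·-4 = 14
a_5 = 2·14 + -2·3 + 2·3 + -3·1 = 25
a_6 = 2·25 + -2·14 + 2·3 + -3·3 = 19
a_7 = 2·19 + -2·25 + 2·14 + -3·3 = 7
a_8 = 2·7 + -2·19 + 2·25 + -3·14 = -16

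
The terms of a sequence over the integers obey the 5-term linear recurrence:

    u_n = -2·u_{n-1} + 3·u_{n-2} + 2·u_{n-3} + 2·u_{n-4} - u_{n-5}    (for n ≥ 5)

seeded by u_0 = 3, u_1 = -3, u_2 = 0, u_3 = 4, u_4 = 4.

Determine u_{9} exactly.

u_5 = -2·4 + 3·4 + 2·0 + 2·-3 + -1·3 = -5
u_6 = -2·-5 + 3·4 + 2·4 + 2·0 + -1·-3 = 33
u_7 = -2·33 + 3·-5 + 2·4 + 2·4 + -1·0 = -65
u_8 = -2·-65 + 3·33 + 2·-5 + 2·4 + -1·4 = 223
u_9 = -2·223 + 3·-65 + 2·33 + 2·-5 + -1·4 = -589

-589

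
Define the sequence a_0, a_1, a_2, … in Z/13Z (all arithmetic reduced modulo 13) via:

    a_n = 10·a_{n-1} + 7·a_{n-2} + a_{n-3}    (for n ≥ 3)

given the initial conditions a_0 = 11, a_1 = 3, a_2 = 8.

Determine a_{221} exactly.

a_3 = 10·8 + 7·3 + 1·11 = 8
a_4 = 10·8 + 7·8 + 1·3 = 9
a_5 = 10·9 + 7·8 + 1·8 = 11
a_6 = 10·11 + 7·9 + 1·8 = 12
a_7 = 10·12 + 7·11 + 1·9 = 11
a_8 = 10·11 + 7·12 + 1·11 = 10
a_9 = 10·10 + 7·11 + 1·12 = 7
a_10 = 10·7 + 7·10 + 1·11 = 8
a_11 = 10·8 + 7·7 + 1·10 = 9
a_12 = 10·9 + 7·8 + 1·7 = 10
a_13 = 10·10 + 7·9 + 1·8 = 2
a_14 = 10·2 + 7·10 + 1·9 = 8
a_15 = 10·8 + 7·2 + 1·10 = 0
a_16 = 10·0 + 7·8 + 1·2 = 6
a_17 = 10·6 + 7·0 + 1·8 = 3
a_18 = 10·3 + 7·6 + 1·0 = 7
a_19 = 10·7 + 7·3 + 1·6 = 6
a_20 = 10·6 + 7·7 + 1·3 = 8
a_21 = 10·8 + 7·6 + 1·7 = 12
a_22 = 10·12 + 7·8 + 1·6 = 0
a_23 = 10·0 + 7·12 + 1·8 = 1
a_24 = 10·1 + 7·0 + 1·12 = 9
a_25 = 10·9 + 7·1 + 1·0 = 6
a_26 = 10·6 + 7·9 + 1·1 = 7
a_27 = 10·7 + 7·6 + 1·9 = 4
a_28 = 10·4 + 7·7 + 1·6 = 4
a_29 = 10·4 + 7·4 + 1·7 = 10
a_30 = 10·10 + 7·4 + 1·4 = 2
a_31 = 10·2 + 7·10 + 1·4 = 3
a_32 = 10·3 + 7·2 + 1·10 = 2
a_33 = 10·2 + 7·3 + 1·2 = 4
a_34 = 10·4 + 7·2 + 1·3 = 5
a_35 = 10·5 + 7·4 + 1·2 = 2
a_36 = 10·2 + 7·5 + 1·4 = 7
a_37 = 10·7 + 7·2 + 1·5 = 11
a_38 = 10·11 + 7·7 + 1·2 = 5
a_39 = 10·5 + 7·11 + 1·7 = 4
a_40 = 10·4 + 7·5 + 1·11 = 8
a_41 = 10·8 + 7·4 + 1·5 = 9
a_42 = 10·9 + 7·8 + 1·4 = 7
a_43 = 10·7 + 7·9 + 1·8 = 11
a_44 = 10·11 + 7·7 + 1·9 = 12
a_45 = 10·12 + 7·11 + 1·7 = 9
a_46 = 10·9 + 7·12 + 1·11 = 3
a_47 = 10·3 + 7·9 + 1·12 = 1
a_48 = 10·1 + 7·3 + 1·9 = 1
a_49 = 10·1 + 7·1 + 1·3 = 7
a_50 = 10·7 + 7·1 + 1·1 = 0
a_51 = 10·0 + 7·7 + 1·1 = 11
a_52 = 10·11 + 7·0 + 1·7 = 0
a_53 = 10·0 + 7·11 + 1·0 = 12
a_54 = 10·12 + 7·0 + 1·11 = 1
a_55 = 10·1 + 7·12 + 1·0 = 3
a_56 = 10·3 + 7·1 + 1·12 = 10
a_57 = 10·10 + 7·3 + 1·1 = 5
a_58 = 10·5 + 7·10 + 1·3 = 6
a_59 = 10·6 + 7·5 + 1·10 = 1
a_60 = 10·1 + 7·6 + 1·5 = 5
a_61 = 10·5 + 7·1 + 1·6 = 11
a_62 = 10·11 + 7·5 + 1·1 = 3
a_63 = 10·3 + 7·11 + 1·5 = 8
(a_61, a_62, a_63) = (11, 3, 8) = (a_0, a_1, a_2), so the sequence has period 61.
221 ≡ 38 (mod 61), hence a_221 = a_38 = 5.

5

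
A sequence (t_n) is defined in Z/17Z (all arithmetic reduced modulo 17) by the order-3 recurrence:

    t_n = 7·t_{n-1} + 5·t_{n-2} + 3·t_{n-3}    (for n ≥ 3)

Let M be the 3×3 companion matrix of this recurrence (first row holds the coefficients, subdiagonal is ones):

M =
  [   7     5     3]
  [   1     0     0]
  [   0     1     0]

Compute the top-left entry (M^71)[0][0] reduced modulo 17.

(M^71)[0][0] is the top entry after applying M 71 times to the unit state (1, 0, 0). Equivalently it is h_{73} for the auxiliary sequence (h_n) obeying the same recurrence with h_2 = 1 and h_i = 0 for 0 ≤ i < 2:
h_3 = 7·1 + 5·0 + 3·0 = 7
h_4 = 7·7 + 5·1 + 3·0 = 3
h_5 = 7·3 + 5·7 + 3·1 = 8
h_6 = 7·8 + 5·3 + 3·7 = 7
h_7 = 7·7 + 5·8 + 3·3 = 13
h_8 = 7·13 + 5·7 + 3·8 = 14
h_9 = 7·14 + 5·13 + 3·7 = 14
h_10 = 7·14 + 5·14 + 3·13 = 3
h_11 = 7·3 + 5·14 + 3·14 = 14
h_12 = 7·14 + 5·3 + 3·14 = 2
h_13 = 7·2 + 5·14 + 3·3 = 8
h_14 = 7·8 + 5·2 + 3·14 = 6
h_15 = 7·6 + 5·8 + 3·2 = 3
h_16 = 7·3 + 5·6 + 3·8 = 7
h_17 = 7·7 + 5·3 + 3·6 = 14
h_18 = 7·14 + 5·7 + 3·3 = 6
h_19 = 7·6 + 5·14 + 3·7 = 14
h_20 = 7·14 + 5·6 + 3·14 = 0
h_21 = 7·0 + 5·14 + 3·6 = 3
h_22 = 7·3 + 5·0 + 3·14 = 12
h_23 = 7·12 + 5·3 + 3·0 = 14
h_24 = 7·14 + 5·12 + 3·3 = 14
h_25 = 7·14 + 5·14 + 3·12 = 0
h_26 = 7·0 + 5·14 + 3·14 = 10
h_27 = 7·10 + 5·0 + 3·14 = 10
h_28 = 7·10 + 5·10 + 3·0 = 1
h_29 = 7·1 + 5·10 + 3·10 = 2
h_30 = 7·2 + 5·1 + 3·10 = 15
h_31 = 7·15 + 5·2 + 3·1 = 16
h_32 = 7·16 + 5·15 + 3·2 = 6
h_33 = 7·6 + 5·16 + 3·15 = 14
h_34 = 7·14 + 5·6 + 3·16 = 6
h_35 = 7·6 + 5·14 + 3·6 = 11
h_36 = 7·11 + 5·6 + 3·14 = 13
h_37 = 7·13 + 5·11 + 3·6 = 11
h_38 = 7·11 + 5·13 + 3·11 = 5
h_39 = 7·5 + 5·11 + 3·13 = 10
h_40 = 7·10 + 5·5 + 3·11 = 9
h_41 = 7·9 + 5·10 + 3·5 = 9
h_42 = 7·9 + 5·9 + 3·10 = 2
h_43 = 7·2 + 5·9 + 3·9 = 1
h_44 = 7·1 + 5·2 + 3·9 = 10
h_45 = 7·10 + 5·1 + 3·2 = 13
h_46 = 7·13 + 5·10 + 3·1 = 8
h_47 = 7·8 + 5·13 + 3·10 = 15
h_48 = 7·15 + 5·8 + 3·13 = 14
h_49 = 7·14 + 5·15 + 3·8 = 10
h_50 = 7·10 + 5·14 + 3·15 = 15
h_51 = 7·15 + 5·10 + 3·14 = 10
h_52 = 7·10 + 5·15 + 3·10 = 5
h_53 = 7·5 + 5·10 + 3·15 = 11
h_54 = 7·11 + 5·5 + 3·10 = 13
h_55 = 7·13 + 5·11 + 3·5 = 8
h_56 = 7·8 + 5·13 + 3·11 = 1
h_57 = 7·1 + 5·8 + 3·13 = 1
h_58 = 7·1 + 5·1 + 3·8 = 2
h_59 = 7·2 + 5·1 + 3·1 = 5
h_60 = 7·5 + 5·2 + 3·1 = 14
h_61 = 7·14 + 5·5 + 3·2 = 10
h_62 = 7·10 + 5·14 + 3·5 = 2
h_63 = 7·2 + 5·10 + 3·14 = 4
h_64 = 7·4 + 5·2 + 3·10 = 0
h_65 = 7·0 + 5·4 + 3·2 = 9
h_66 = 7·9 + 5·0 + 3·4 = 7
h_67 = 7·7 + 5·9 + 3·0 = 9
h_68 = 7·9 + 5·7 + 3·9 = 6
h_69 = 7·6 + 5·9 + 3·7 = 6
h_70 = 7·6 + 5·6 + 3·9 = 14
h_71 = 7·14 + 5·6 + 3·6 = 10
h_72 = 7·10 + 5·14 + 3·6 = 5
h_73 = 7·5 + 5·10 + 3·14 = 8

8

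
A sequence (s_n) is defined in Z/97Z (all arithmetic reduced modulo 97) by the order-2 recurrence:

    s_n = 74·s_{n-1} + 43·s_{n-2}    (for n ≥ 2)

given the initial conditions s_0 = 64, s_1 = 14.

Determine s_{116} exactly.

s_2 = 74·14 + 43·64 = 5
s_3 = 74·5 + 43·14 = 2
s_4 = 74·2 + 43·5 = 72
s_5 = 74·72 + 43·2 = 79
s_6 = 74·79 + 43·72 = 18
s_7 = 74·18 + 43·79 = 73
s_8 = 74·73 + 43·18 = 65
s_9 = 74·65 + 43·73 = 92
s_10 = 74·92 + 43·65 = 0
s_11 = 74·0 + 43·92 = 76
s_12 = 74·76 + 43·0 = 95
s_13 = 74·95 + 43·76 = 16
s_14 = 74·16 + 43·95 = 31
s_15 = 74·31 + 43·16 = 72
s_16 = 74·72 + 43·31 = 65
s_17 = 74·65 + 43·72 = 49
s_18 = 74·49 + 43·65 = 19
s_19 = 74·19 + 43·49 = 21
s_20 = 74·21 + 43·19 = 43
s_21 = 74·43 + 43·21 = 11
s_22 = 74·11 + 43·43 = 44
s_23 = 74·44 + 43·11 = 43
s_24 = 74·43 + 43·44 = 30
s_25 = 74·30 + 43·43 = 92
s_26 = 74·92 + 43·30 = 47
s_27 = 74·47 + 43·92 = 62
s_28 = 74·62 + 43·47 = 13
s_29 = 74·13 + 43·62 = 39
s_30 = 74·39 + 43·13 = 50
s_31 = 74·50 + 43·39 = 42
s_32 = 74·42 + 43·50 = 20
s_33 = 74·20 + 43·42 = 85
s_34 = 74·85 + 43·20 = 69
s_35 = 74·69 + 43·85 = 31
s_36 = 74·31 + 43·69 = 23
s_37 = 74·23 + 43·31 = 28
s_38 = 74·28 + 43·23 = 54
s_39 = 74·54 + 43·28 = 59
s_40 = 74·59 + 43·54 = 92
s_41 = 74·92 + 43·59 = 33
s_42 = 74·33 + 43·92 = 93
s_43 = 74·93 + 43·33 = 56
s_44 = 74·56 + 43·93 = 92
s_45 = 74·92 + 43·56 = 1
s_46 = 74·1 + 43·92 = 53
s_47 = 74·53 + 43·1 = 85
s_48 = 74·85 + 43·53 = 33
s_49 = 74·33 + 43·85 = 83
s_50 = 74·83 + 43·33 = 92
s_51 = 74·92 + 43·83 = 95
s_52 = 74·95 + 43·92 = 25
s_53 = 74·25 + 43·95 = 18
s_54 = 74·18 + 43·25 = 79
s_55 = 74·79 + 43·18 = 24
s_56 = 74·24 + 43·79 = 32
s_57 = 74·32 + 43·24 = 5
s_58 = 74·5 + 43·32 = 0
s_59 = 74·0 + 43·5 = 21
s_60 = 74·21 + 43·0 = 2
s_61 = 74·2 + 43·21 = 81
s_62 = 74·81 + 43·2 = 66
s_63 = 74·66 + 43·81 = 25
s_64 = 74·25 + 43·66 = 32
s_65 = 74·32 + 43·25 = 48
s_66 = 74·48 + 43·32 = 78
s_67 = 74·78 + 43·48 = 76
s_68 = 74·76 + 43·78 = 54
s_69 = 74·54 + 43·76 = 86
s_70 = 74·86 + 43·54 = 53
s_71 = 74·53 + 43·86 = 54
s_72 = 74·54 + 43·53 = 67
s_73 = 74·67 + 43·54 = 5
s_74 = 74·5 + 43·67 = 50
s_75 = 74·50 + 43·5 = 35
s_76 = 74·35 + 43·50 = 84
s_77 = 74·84 + 43·35 = 58
s_78 = 74·58 + 43·84 = 47
s_79 = 74·47 + 43·58 = 55
s_80 = 74·55 + 43·47 = 77
s_81 = 74·77 + 43·55 = 12
s_82 = 74·12 + 43·77 = 28
s_83 = 74·28 + 43·12 = 66
s_84 = 74·66 + 43·28 = 74
s_85 = 74·74 + 43·66 = 69
s_86 = 74·69 + 43·74 = 43
s_87 = 74·43 + 43·69 = 38
s_88 = 74·38 + 43·43 = 5
s_89 = 74·5 + 43·38 = 64
s_90 = 74·64 + 43·5 = 4
s_91 = 74·4 + 43·64 = 41
s_92 = 74·41 + 43·4 = 5
s_93 = 74·5 + 43·41 = 96
s_94 = 74·96 + 43·5 = 44
s_95 = 74·44 + 43·96 = 12
s_96 = 74·12 + 43·44 = 64
s_97 = 74·64 + 43·12 = 14
s_98 = 74·14 + 43·64 = 5
s_99 = 74·5 + 43·14 = 2
s_100 = 74·2 + 43·5 = 72
s_101 = 74·72 + 43·2 = 79
s_102 = 74·79 + 43·72 = 18
s_103 = 74·18 + 43·79 = 73
s_104 = 74·73 + 43·18 = 65
s_105 = 74·65 + 43·73 = 92
s_106 = 74·92 + 43·65 = 0
s_107 = 74·0 + 43·92 = 76
s_108 = 74·76 + 43·0 = 95
s_109 = 74·95 + 43·76 = 16
s_110 = 74·16 + 43·95 = 31
s_111 = 74·31 + 43·16 = 72
s_112 = 74·72 + 43·31 = 65
s_113 = 74·65 + 43·72 = 49
s_114 = 74·49 + 43·65 = 19
s_115 = 74·19 + 43·49 = 21
s_116 = 74·21 + 43·19 = 43

43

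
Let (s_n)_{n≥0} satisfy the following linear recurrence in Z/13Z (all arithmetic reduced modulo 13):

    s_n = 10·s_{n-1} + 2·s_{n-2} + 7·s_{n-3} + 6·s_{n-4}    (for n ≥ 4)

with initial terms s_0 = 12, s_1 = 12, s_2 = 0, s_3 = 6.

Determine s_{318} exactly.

4

s_4 = 10·6 + 2·0 + 7·12 + 6·12 = 8
s_5 = 10·8 + 2·6 + 7·0 + 6·12 = 8
s_6 = 10·8 + 2·8 + 7·6 + 6·0 = 8
s_7 = 10·8 + 2·8 + 7·8 + 6·6 = 6
s_8 = 10·6 + 2·8 + 7·8 + 6·8 = 11
s_9 = 10·11 + 2·6 + 7·8 + 6·8 = 5
Continuing the recurrence:
  s_10 = 6;  s_11 = 1;  s_12 = 6;  s_13 = 4;  s_14 = 4;  s_15 = 5
  s_16 = 5;  s_17 = 8;  s_18 = 6;  s_19 = 11;  s_20 = 0;  s_21 = 8
  s_22 = 11;  s_23 = 10;  s_24 = 9;  s_25 = 1;  s_26 = 8;  s_27 = 10
  s_28 = 8;  s_29 = 6;  s_30 = 12;  s_31 = 1;  s_32 = 7;  s_33 = 10
  s_34 = 11;  s_35 = 3;  s_36 = 8;  s_37 = 2;  s_38 = 6;  s_39 = 8
  s_40 = 11;  s_41 = 11;  s_42 = 3;  s_43 = 8;  s_44 = 8;  s_45 = 1
  s_46 = 9;  s_47 = 1;  s_48 = 5;  s_49 = 4;  s_50 = 7;  s_51 = 2
  s_52 = 1;  s_53 = 9;  s_54 = 5;  s_55 = 9;  s_56 = 0;  s_57 = 3
  s_58 = 6;  s_59 = 3;  s_60 = 11;  s_61 = 7;  s_62 = 6;  s_63 = 0
  s_64 = 10;  s_65 = 2;  s_66 = 11;  s_67 = 2;  s_68 = 12;  s_69 = 5
  s_70 = 11;  s_71 = 8;  s_72 = 1;  s_73 = 3;  s_74 = 11;  s_75 = 2
  s_76 = 4;  s_77 = 9;  s_78 = 9;  s_79 = 5;  s_80 = 12;  s_81 = 0
  s_82 = 9;  s_83 = 9;  s_84 = 11;  s_85 = 9;  s_86 = 8;  s_87 = 8
  s_88 = 4;  s_89 = 10;  s_90 = 4;  s_91 = 6;  s_92 = 6;  s_93 = 4
  s_94 = 1;  s_95 = 5;  s_96 = 12;  s_97 = 5;  s_98 = 11;  s_99 = 0
  s_100 = 12;  s_101 = 6;  s_102 = 7;  s_103 = 10;  s_104 = 7;  s_105 = 6
  s_106 = 4;  s_107 = 5;  s_108 = 12;  s_109 = 12;  s_110 = 8;  s_111 = 10
  s_112 = 12;  s_113 = 8;  s_114 = 1;  s_115 = 1;  s_116 = 10;  s_117 = 1
  s_118 = 4;  s_119 = 1;  s_120 = 7;  s_121 = 2;  s_122 = 0;  s_123 = 7
  s_124 = 9;  s_125 = 12;  s_126 = 5;  s_127 = 10;  s_128 = 1;  s_129 = 7
  s_130 = 3;  s_131 = 7;  s_132 = 1;  s_133 = 9;  s_134 = 3;  s_135 = 6
  s_136 = 5;  s_137 = 7;  s_138 = 10;  s_139 = 3;  s_140 = 12;  s_141 = 4
  s_142 = 2;  s_143 = 0;  s_144 = 0;  s_145 = 12;  s_146 = 2;  s_147 = 5
  s_148 = 8;  s_149 = 7;  s_150 = 3;  s_151 = 0;  s_152 = 12;  s_153 = 1
  s_154 = 0;  s_155 = 8;  s_156 = 3;  s_157 = 0;  s_158 = 10;  s_159 = 0
  s_160 = 12;  s_161 = 8;  s_162 = 8;  s_163 = 11;  s_164 = 7;  s_165 = 1
  s_166 = 6;  s_167 = 8;  s_168 = 11;  s_169 = 5;  s_170 = 8;  s_171 = 7
  s_172 = 5;  s_173 = 7;  s_174 = 8;  s_175 = 2;  s_176 = 11;  s_177 = 4
  s_178 = 7;  s_179 = 11;  s_180 = 10;  s_181 = 0;  s_182 = 9;  s_183 = 5
  s_184 = 11;  s_185 = 1;  s_186 = 4;  s_187 = 6;  s_188 = 11;  s_189 = 0
  s_190 = 10;  s_191 = 5;  s_192 = 6;  s_193 = 10;  s_194 = 12;  s_195 = 4
  s_196 = 1;  s_197 = 6;  s_198 = 6;  s_199 = 12;  s_200 = 11;  s_201 = 4
  s_202 = 0;  s_203 = 1;  s_204 = 0;  s_205 = 0;  s_206 = 7;  s_207 = 11
  s_208 = 7;  s_209 = 11;  s_210 = 9;  s_211 = 6;  s_212 = 2;  s_213 = 5
  s_214 = 7;  s_215 = 0;  s_216 = 9;  s_217 = 0;  s_218 = 8;  s_219 = 0
  s_220 = 5;  s_221 = 2;  s_222 = 0;  s_223 = 0;  s_224 = 5;  s_225 = 10
  s_226 = 6;  s_227 = 11;  s_228 = 1;  s_229 = 4;  s_230 = 12;  s_231 = 6
  s_232 = 1;  s_233 = 0;  s_234 = 12;  s_235 = 7;  s_236 = 9;  s_237 = 6
  s_238 = 4;  s_239 = 1;  s_240 = 10;  s_241 = 10;  s_242 = 8;  s_243 = 7
  s_244 = 8;  s_245 = 2;  s_246 = 3;  s_247 = 2;  s_248 = 10;  s_249 = 7
  s_250 = 5;  s_251 = 3;  s_252 = 6;  s_253 = 0;  s_254 = 11;  s_255 = 1
  s_256 = 3;  s_257 = 5;  s_258 = 12;  s_259 = 1;  s_260 = 9;  s_261 = 11
  s_262 = 12;  s_263 = 3;  s_264 = 3;  s_265 = 4;  s_266 = 9;  s_267 = 7
  s_268 = 4;  s_269 = 11;  s_270 = 0;  s_271 = 1;  s_272 = 7;  s_273 = 8
  s_274 = 10;  s_275 = 2;  s_276 = 8;  s_277 = 7;  s_278 = 4;  s_279 = 5
  s_280 = 12;  s_281 = 5;  s_282 = 3;  s_283 = 11;  s_284 = 2;  s_285 = 2
  s_286 = 2;  s_287 = 0;  s_288 = 4;  s_289 = 1;  s_290 = 4;  s_291 = 5
  s_292 = 11;  s_293 = 11;  s_294 = 9;  s_295 = 11;  s_296 = 11;  s_297 = 1
  s_298 = 7;  s_299 = 7;  s_300 = 1;  s_301 = 1;  s_302 = 12;  s_303 = 2
  s_304 = 5;  s_305 = 1;  s_306 = 2;  s_307 = 4;  s_308 = 3;  s_309 = 6
  s_310 = 2;  s_311 = 12;  s_312 = 2;  s_313 = 3;  s_314 = 0;  s_315 = 1
  s_316 = 4
s_317 = 10·4 + 2·1 + 7·0 + 6·3 = 8
s_318 = 10·8 + 2·4 + 7·1 + 6·0 = 4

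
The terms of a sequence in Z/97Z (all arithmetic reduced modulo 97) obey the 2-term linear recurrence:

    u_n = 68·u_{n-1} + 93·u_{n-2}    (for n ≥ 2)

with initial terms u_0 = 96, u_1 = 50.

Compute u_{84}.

u_2 = 68·50 + 93·96 = 9
u_3 = 68·9 + 93·50 = 24
u_4 = 68·24 + 93·9 = 44
u_5 = 68·44 + 93·24 = 83
u_6 = 68·83 + 93·44 = 36
u_7 = 68·36 + 93·83 = 79
u_8 = 68·79 + 93·36 = 87
u_9 = 68·87 + 93·79 = 71
u_10 = 68·71 + 93·87 = 18
u_11 = 68·18 + 93·71 = 67
u_12 = 68·67 + 93·18 = 22
u_13 = 68·22 + 93·67 = 64
u_14 = 68·64 + 93·22 = 93
u_15 = 68·93 + 93·64 = 54
u_16 = 68·54 + 93·93 = 2
u_17 = 68·2 + 93·54 = 17
u_18 = 68·17 + 93·2 = 81
u_19 = 68·81 + 93·17 = 8
u_20 = 68·8 + 93·81 = 26
u_21 = 68·26 + 93·8 = 87
u_22 = 68·87 + 93·26 = 89
u_23 = 68·89 + 93·87 = 78
u_24 = 68·78 + 93·89 = 1
u_25 = 68·1 + 93·78 = 47
u_26 = 68·47 + 93·1 = 88
u_27 = 68·88 + 93·47 = 73
u_28 = 68·73 + 93·88 = 53
u_29 = 68·53 + 93·73 = 14
u_30 = 68·14 + 93·53 = 61
u_31 = 68·61 + 93·14 = 18
u_32 = 68·18 + 93·61 = 10
u_33 = 68·10 + 93·18 = 26
u_34 = 68·26 + 93·10 = 79
u_35 = 68·79 + 93·26 = 30
u_36 = 68·30 + 93·79 = 75
u_37 = 68·75 + 93·30 = 33
u_38 = 68·33 + 93·75 = 4
u_39 = 68·4 + 93·33 = 43
u_40 = 68·43 + 93·4 = 95
u_41 = 68·95 + 93·43 = 80
u_42 = 68·80 + 93·95 = 16
u_43 = 68·16 + 93·80 = 89
u_44 = 68·89 + 93·16 = 71
u_45 = 68·71 + 93·89 = 10
u_46 = 68·10 + 93·71 = 8
u_47 = 68·8 + 93·10 = 19
u_48 = 68·19 + 93·8 = 96
u_49 = 68·96 + 93·19 = 50
u_50 = 68·50 + 93·96 = 9
u_51 = 68·9 + 93·50 = 24
u_52 = 68·24 + 93·9 = 44
u_53 = 68·44 + 93·24 = 83
u_54 = 68·83 + 93·44 = 36
u_55 = 68·36 + 93·83 = 79
u_56 = 68·79 + 93·36 = 87
u_57 = 68·87 + 93·79 = 71
u_58 = 68·71 + 93·87 = 18
u_59 = 68·18 + 93·71 = 67
u_60 = 68·67 + 93·18 = 22
u_61 = 68·22 + 93·67 = 64
u_62 = 68·64 + 93·22 = 93
u_63 = 68·93 + 93·64 = 54
u_64 = 68·54 + 93·93 = 2
u_65 = 68·2 + 93·54 = 17
u_66 = 68·17 + 93·2 = 81
u_67 = 68·81 + 93·17 = 8
u_68 = 68·8 + 93·81 = 26
u_69 = 68·26 + 93·8 = 87
u_70 = 68·87 + 93·26 = 89
u_71 = 68·89 + 93·87 = 78
u_72 = 68·78 + 93·89 = 1
u_73 = 68·1 + 93·78 = 47
u_74 = 68·47 + 93·1 = 88
u_75 = 68·88 + 93·47 = 73
u_76 = 68·73 + 93·88 = 53
u_77 = 68·53 + 93·73 = 14
u_78 = 68·14 + 93·53 = 61
u_79 = 68·61 + 93·14 = 18
u_80 = 68·18 + 93·61 = 10
u_81 = 68·10 + 93·18 = 26
u_82 = 68·26 + 93·10 = 79
u_83 = 68·79 + 93·26 = 30
u_84 = 68·30 + 93·79 = 75

75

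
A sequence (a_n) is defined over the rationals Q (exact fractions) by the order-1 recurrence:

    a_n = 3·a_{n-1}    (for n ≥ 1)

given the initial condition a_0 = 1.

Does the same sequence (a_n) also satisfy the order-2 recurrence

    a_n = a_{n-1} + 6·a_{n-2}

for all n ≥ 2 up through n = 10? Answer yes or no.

Terms a_0..a_10: 1, 3, 9, 27, 81, 243, 729, 2187, 6561, 19683, 59049
n=2: candidate gives 9, actual a_2 = 9 ✓
n=3: candidate gives 27, actual a_3 = 27 ✓
n=4: candidate gives 81, actual a_4 = 81 ✓
n=5: candidate gives 243, actual a_5 = 243 ✓
n=6: candidate gives 729, actual a_6 = 729 ✓
n=7: candidate gives 2187, actual a_7 = 2187 ✓
n=8: candidate gives 6561, actual a_8 = 6561 ✓
n=9: candidate gives 19683, actual a_9 = 19683 ✓
n=10: candidate gives 59049, actual a_10 = 59049 ✓

yes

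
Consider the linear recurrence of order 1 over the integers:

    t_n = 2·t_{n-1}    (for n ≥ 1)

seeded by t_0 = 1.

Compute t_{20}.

t_1 = 2·1 = 2
t_2 = 2·2 = 4
t_3 = 2·4 = 8
t_4 = 2·8 = 16
t_5 = 2·16 = 32
t_6 = 2·32 = 64
t_7 = 2·64 = 128
t_8 = 2·128 = 256
t_9 = 2·256 = 512
t_10 = 2·512 = 1024
t_11 = 2·1024 = 2048
t_12 = 2·2048 = 4096
t_13 = 2·4096 = 8192
t_14 = 2·8192 = 16384
t_15 = 2·16384 = 32768
t_16 = 2·32768 = 65536
t_17 = 2·65536 = 131072
t_18 = 2·131072 = 262144
t_19 = 2·262144 = 524288
t_20 = 2·524288 = 1048576

1048576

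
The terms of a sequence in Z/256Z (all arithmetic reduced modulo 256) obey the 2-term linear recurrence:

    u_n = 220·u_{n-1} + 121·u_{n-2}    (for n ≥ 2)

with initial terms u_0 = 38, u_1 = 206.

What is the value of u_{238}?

u_2 = 220·206 + 121·38 = 254
u_3 = 220·254 + 121·206 = 166
u_4 = 220·166 + 121·254 = 182
u_5 = 220·182 + 121·166 = 222
u_6 = 220·222 + 121·182 = 206
u_7 = 220·206 + 121·222 = 246
u_8 = 220·246 + 121·206 = 198
u_9 = 220·198 + 121·246 = 110
u_10 = 220·110 + 121·198 = 30
u_11 = 220·30 + 121·110 = 198
u_12 = 220·198 + 121·30 = 86
u_13 = 220·86 + 121·198 = 126
u_14 = 220·126 + 121·86 = 238
u_15 = 220·238 + 121·126 = 22
u_16 = 220·22 + 121·238 = 102
u_17 = 220·102 + 121·22 = 14
u_18 = 220·14 + 121·102 = 62
u_19 = 220·62 + 121·14 = 230
u_20 = 220·230 + 121·62 = 246
u_21 = 220·246 + 121·230 = 30
u_22 = 220·30 + 121·246 = 14
u_23 = 220·14 + 121·30 = 54
u_24 = 220·54 + 121·14 = 6
u_25 = 220·6 + 121·54 = 174
u_26 = 220·174 + 121·6 = 94
u_27 = 220·94 + 121·174 = 6
u_28 = 220·6 + 121·94 = 150
u_29 = 220·150 + 121·6 = 190
u_30 = 220·190 + 121·150 = 46
u_31 = 220·46 + 121·190 = 86
u_32 = 220·86 + 121·46 = 166
u_33 = 220·166 + 121·86 = 78
u_34 = 220·78 + 121·166 = 126
u_35 = 220·126 + 121·78 = 38
u_36 = 220·38 + 121·126 = 54
u_37 = 220·54 + 121·38 = 94
u_38 = 220·94 + 121·54 = 78
u_39 = 220·78 + 121·94 = 118
u_40 = 220·118 + 121·78 = 70
u_41 = 220·70 + 121·118 = 238
u_42 = 220·238 + 121·70 = 158
u_43 = 220·158 + 121·238 = 70
u_44 = 220·70 + 121·158 = 214
u_45 = 220·214 + 121·70 = 254
u_46 = 220·254 + 121·214 = 110
u_47 = 220·110 + 121·254 = 150
u_48 = 220·150 + 121·110 = 230
u_49 = 220·230 + 121·150 = 142
u_50 = 220·142 + 121·230 = 190
u_51 = 220·190 + 121·142 = 102
u_52 = 220·102 + 121·190 = 118
u_53 = 220·118 + 121·102 = 158
u_54 = 220·158 + 121·118 = 142
u_55 = 220·142 + 121·158 = 182
u_56 = 220·182 + 121·142 = 134
u_57 = 220·134 + 121·182 = 46
u_58 = 220·46 + 121·134 = 222
u_59 = 220·222 + 121·46 = 134
u_60 = 220·134 + 121·222 = 22
u_61 = 220·22 + 121·134 = 62
u_62 = 220·62 + 121·22 = 174
u_63 = 220·174 + 121·62 = 214
u_64 = 220·214 + 121·174 = 38
u_65 = 220·38 + 121·214 = 206
(u_64, u_65) = (38, 206) = (u_0, u_1), so the sequence has period 64.
238 ≡ 46 (mod 64), hence u_238 = u_46 = 110.

110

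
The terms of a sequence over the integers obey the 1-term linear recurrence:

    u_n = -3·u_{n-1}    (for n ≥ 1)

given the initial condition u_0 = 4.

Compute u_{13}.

u_1 = -3·4 = -12
u_2 = -3·-12 = 36
u_3 = -3·36 = -108
u_4 = -3·-108 = 324
u_5 = -3·324 = -972
u_6 = -3·-972 = 2916
u_7 = -3·2916 = -8748
u_8 = -3·-8748 = 26244
u_9 = -3·26244 = -78732
u_10 = -3·-78732 = 236196
u_11 = -3·236196 = -708588
u_12 = -3·-708588 = 2125764
u_13 = -3·2125764 = -6377292

-6377292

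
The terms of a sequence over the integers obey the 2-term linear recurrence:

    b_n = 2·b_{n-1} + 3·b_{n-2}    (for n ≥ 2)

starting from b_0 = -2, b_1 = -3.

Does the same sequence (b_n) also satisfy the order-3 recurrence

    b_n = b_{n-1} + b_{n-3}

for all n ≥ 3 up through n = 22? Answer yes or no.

Terms b_0..b_22: -2, -3, -12, -33, -102, -303, -912, -2733, -8202, -24603, -73812, -221433, -664302, -1992903, -5978712, -17936133, -53808402, -161425203, -484275612, -1452826833, -4358480502, -13075441503, -39226324512
n=3: candidate gives -14, actual b_3 = -33 ✗

no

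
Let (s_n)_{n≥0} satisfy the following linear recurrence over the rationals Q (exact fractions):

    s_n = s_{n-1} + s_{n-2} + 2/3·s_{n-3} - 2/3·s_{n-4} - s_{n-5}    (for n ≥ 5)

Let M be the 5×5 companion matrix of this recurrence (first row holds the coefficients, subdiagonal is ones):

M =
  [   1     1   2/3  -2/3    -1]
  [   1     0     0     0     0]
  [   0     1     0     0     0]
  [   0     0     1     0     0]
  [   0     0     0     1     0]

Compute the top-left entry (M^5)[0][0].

(M^5)[0][0] is the top entry after applying M 5 times to the unit state (1, 0, 0, 0, 0). Equivalently it is h_{9} for the auxiliary sequence (h_n) obeying the same recurrence with h_4 = 1 and h_i = 0 for 0 ≤ i < 4:
h_5 = 1·1 + 1·0 + 2/3·0 + -2/3·0 + -1·0 = 1
h_6 = 1·1 + 1·1 + 2/3·0 + -2/3·0 + -1·0 = 2
h_7 = 1·2 + 1·1 + 2/3·1 + -2/3·0 + -1·0 = 11/3
h_8 = 1·11/3 + 1·2 + 2/3·1 + -2/3·1 + -1·0 = 17/3
h_9 = 1·17/3 + 1·11/3 + 2/3·2 + -2/3·1 + -1·1 = 9

9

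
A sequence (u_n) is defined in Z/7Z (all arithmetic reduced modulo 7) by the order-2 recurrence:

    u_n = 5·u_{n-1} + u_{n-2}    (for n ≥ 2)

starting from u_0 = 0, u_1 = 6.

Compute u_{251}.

u_2 = 5·6 + 1·0 = 2
u_3 = 5·2 + 1·6 = 2
u_4 = 5·2 + 1·2 = 5
u_5 = 5·5 + 1·2 = 6
u_6 = 5·6 + 1·5 = 0
u_7 = 5·0 + 1·6 = 6
(u_6, u_7) = (0, 6) = (u_0, u_1), so the sequence has period 6.
251 ≡ 5 (mod 6), hence u_251 = u_5 = 6.

6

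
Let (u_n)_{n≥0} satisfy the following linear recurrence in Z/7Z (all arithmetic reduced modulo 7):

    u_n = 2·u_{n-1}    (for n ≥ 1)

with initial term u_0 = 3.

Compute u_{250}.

6

u_1 = 2·3 = 6
u_2 = 2·6 = 5
u_3 = 2·5 = 3
(u_3) = (3) = (u_0), so the sequence has period 3.
250 ≡ 1 (mod 3), hence u_250 = u_1 = 6.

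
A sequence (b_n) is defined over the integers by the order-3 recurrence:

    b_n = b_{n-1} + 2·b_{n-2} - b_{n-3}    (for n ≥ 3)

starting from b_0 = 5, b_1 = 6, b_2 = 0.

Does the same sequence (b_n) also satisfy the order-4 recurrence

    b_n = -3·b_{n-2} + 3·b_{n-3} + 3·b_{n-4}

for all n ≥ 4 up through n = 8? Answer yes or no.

Terms b_0..b_8: 5, 6, 0, 7, 1, 15, 10, 39, 44
n=4: candidate gives 33, actual b_4 = 1 ✗

no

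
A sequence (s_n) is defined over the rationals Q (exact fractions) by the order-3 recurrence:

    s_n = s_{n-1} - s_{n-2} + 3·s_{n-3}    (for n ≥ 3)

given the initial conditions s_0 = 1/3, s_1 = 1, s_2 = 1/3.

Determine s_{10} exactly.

19

s_3 = 1·1/3 + -1·1 + 3·1/3 = 1/3
s_4 = 1·1/3 + -1·1/3 + 3·1 = 3
s_5 = 1·3 + -1·1/3 + 3·1/3 = 11/3
s_6 = 1·11/3 + -1·3 + 3·1/3 = 5/3
s_7 = 1·5/3 + -1·11/3 + 3·3 = 7
s_8 = 1·7 + -1·5/3 + 3·11/3 = 49/3
s_9 = 1·49/3 + -1·7 + 3·5/3 = 43/3
s_10 = 1·43/3 + -1·49/3 + 3·7 = 19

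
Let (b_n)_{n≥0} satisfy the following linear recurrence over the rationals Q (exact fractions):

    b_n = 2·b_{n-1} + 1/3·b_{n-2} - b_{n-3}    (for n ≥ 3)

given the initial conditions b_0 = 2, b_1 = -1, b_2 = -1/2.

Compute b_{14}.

b_3 = 2·-1/2 + 1/3·-1 + -1·2 = -10/3
b_4 = 2·-10/3 + 1/3·-1/2 + -1·-1 = -35/6
b_5 = 2·-35/6 + 1/3·-10/3 + -1·-1/2 = -221/18
b_6 = 2·-221/18 + 1/3·-35/6 + -1·-10/3 = -139/6
b_7 = 2·-139/6 + 1/3·-221/18 + -1·-35/6 = -1204/27
b_8 = 2·-1204/27 + 1/3·-139/6 + -1·-221/18 = -2285/27
b_9 = 2·-2285/27 + 1/3·-1204/27 + -1·-139/6 = -26075/162
b_10 = 2·-26075/162 + 1/3·-2285/27 + -1·-1204/27 = -24748/81
b_11 = 2·-24748/81 + 1/3·-26075/162 + -1·-2285/27 = -281921/486
b_12 = 2·-281921/486 + 1/3·-24748/81 + -1·-26075/162 = -19819/18
b_13 = 2·-19819/18 + 1/3·-281921/486 + -1·-24748/81 = -3047135/1458
b_14 = 2·-3047135/1458 + 1/3·-19819/18 + -1·-281921/486 = -2891810/729

-2891810/729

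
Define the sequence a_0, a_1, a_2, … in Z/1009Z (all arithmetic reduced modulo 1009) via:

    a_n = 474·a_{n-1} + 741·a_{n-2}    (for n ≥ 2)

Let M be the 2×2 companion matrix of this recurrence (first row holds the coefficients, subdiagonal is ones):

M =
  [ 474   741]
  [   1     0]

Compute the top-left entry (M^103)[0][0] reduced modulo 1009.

755

(M^103)[0][0] is the top entry after applying M 103 times to the unit state (1, 0). Equivalently it is h_{104} for the auxiliary sequence (h_n) obeying the same recurrence with h_1 = 1 and h_i = 0 for 0 ≤ i < 1:
h_2 = 474·1 + 741·0 = 474
h_3 = 474·474 + 741·1 = 410
h_4 = 474·410 + 741·474 = 714
h_5 = 474·714 + 741·410 = 522
h_6 = 474·522 + 741·714 = 581
h_7 = 474·581 + 741·522 = 292
h_8 = 474·292 + 741·581 = 862
h_9 = 474·862 + 741·292 = 389
h_10 = 474·389 + 741·862 = 793
h_11 = 474·793 + 741·389 = 209
h_12 = 474·209 + 741·793 = 559
h_13 = 474·559 + 741·209 = 91
h_14 = 474·91 + 741·559 = 276
h_15 = 474·276 + 741·91 = 491
h_16 = 474·491 + 741·276 = 353
h_17 = 474·353 + 741·491 = 419
h_18 = 474·419 + 741·353 = 75
h_19 = 474·75 + 741·419 = 951
h_20 = 474·951 + 741·75 = 840
h_21 = 474·840 + 741·951 = 14
h_22 = 474·14 + 741·840 = 469
h_23 = 474·469 + 741·14 = 610
h_24 = 474·610 + 741·469 = 999
h_25 = 474·999 + 741·610 = 283
h_26 = 474·283 + 741·999 = 607
h_27 = 474·607 + 741·283 = 993
h_28 = 474·993 + 741·607 = 261
h_29 = 474·261 + 741·993 = 868
h_30 = 474·868 + 741·261 = 442
h_31 = 474·442 + 741·868 = 91
h_32 = 474·91 + 741·442 = 353
h_33 = 474·353 + 741·91 = 665
h_34 = 474·665 + 741·353 = 644
h_35 = 474·644 + 741·665 = 911
h_36 = 474·911 + 741·644 = 918
h_37 = 474·918 + 741·911 = 283
h_38 = 474·283 + 741·918 = 117
h_39 = 474·117 + 741·283 = 803
h_40 = 474·803 + 741·117 = 152
h_41 = 474·152 + 741·803 = 122
h_42 = 474·122 + 741·152 = 948
h_43 = 474·948 + 741·122 = 948
h_44 = 474·948 + 741·948 = 551
h_45 = 474·551 + 741·948 = 47
h_46 = 474·47 + 741·551 = 735
h_47 = 474·735 + 741·47 = 806
h_48 = 474·806 + 741·735 = 417
h_49 = 474·417 + 741·806 = 821
h_50 = 474·821 + 741·417 = 932
h_51 = 474·932 + 741·821 = 769
h_52 = 474·769 + 741·932 = 713
h_53 = 474·713 + 741·769 = 700
h_54 = 474·700 + 741·713 = 465
h_55 = 474·465 + 741·700 = 522
h_56 = 474·522 + 741·465 = 719
h_57 = 474·719 + 741·522 = 119
h_58 = 474·119 + 741·719 = 938
h_59 = 474·938 + 741·119 = 39
h_60 = 474·39 + 741·938 = 181
h_61 = 474·181 + 741·39 = 676
h_62 = 474·676 + 741·181 = 495
h_63 = 474·495 + 741·676 = 994
h_64 = 474·994 + 741·495 = 481
h_65 = 474·481 + 741·994 = 953
h_66 = 474·953 + 741·481 = 943
h_67 = 474·943 + 741·953 = 877
h_68 = 474·877 + 741·943 = 525
h_69 = 474·525 + 741·877 = 697
h_70 = 474·697 + 741·525 = 995
h_71 = 474·995 + 741·697 = 296
h_72 = 474·296 + 741·995 = 778
h_73 = 474·778 + 741·296 = 870
h_74 = 474·870 + 741·778 = 58
h_75 = 474·58 + 741·870 = 168
h_76 = 474·168 + 741·58 = 521
h_77 = 474·521 + 741·168 = 130
h_78 = 474·130 + 741·521 = 694
h_79 = 474·694 + 741·130 = 497
h_80 = 474·497 + 741·694 = 145
h_81 = 474·145 + 741·497 = 110
h_82 = 474·110 + 741·145 = 163
h_83 = 474·163 + 741·110 = 359
h_84 = 474·359 + 741·163 = 357
h_85 = 474·357 + 741·359 = 358
h_86 = 474·358 + 741·357 = 359
h_87 = 474·359 + 741·358 = 565
h_88 = 474·565 + 741·359 = 68
h_89 = 474·68 + 741·565 = 883
h_90 = 474·883 + 741·68 = 754
h_91 = 474·754 + 741·883 = 681
h_92 = 474·681 + 741·754 = 651
h_93 = 474·651 + 741·681 = 950
h_94 = 474·950 + 741·651 = 375
h_95 = 474·375 + 741·950 = 843
h_96 = 474·843 + 741·375 = 418
h_97 = 474·418 + 741·843 = 460
h_98 = 474·460 + 741·418 = 71
h_99 = 474·71 + 741·460 = 175
h_100 = 474·175 + 741·71 = 355
h_101 = 474·355 + 741·175 = 290
h_102 = 474·290 + 741·355 = 951
h_103 = 474·951 + 741·290 = 733
h_104 = 474·733 + 741·951 = 755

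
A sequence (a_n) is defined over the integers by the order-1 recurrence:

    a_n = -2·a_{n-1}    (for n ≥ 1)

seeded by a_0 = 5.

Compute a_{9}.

-2560

a_1 = -2·5 = -10
a_2 = -2·-10 = 20
a_3 = -2·20 = -40
a_4 = -2·-40 = 80
a_5 = -2·80 = -160
a_6 = -2·-160 = 320
a_7 = -2·320 = -640
a_8 = -2·-640 = 1280
a_9 = -2·1280 = -2560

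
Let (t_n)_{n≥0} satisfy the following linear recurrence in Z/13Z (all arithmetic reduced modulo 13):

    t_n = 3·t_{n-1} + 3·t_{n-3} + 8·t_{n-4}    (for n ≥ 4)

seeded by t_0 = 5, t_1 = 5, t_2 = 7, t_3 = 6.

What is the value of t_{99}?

0

t_4 = 3·6 + 0·7 + 3·5 + 8·5 = 8
t_5 = 3·8 + 0·6 + 3·7 + 8·5 = 7
t_6 = 3·7 + 0·8 + 3·6 + 8·7 = 4
t_7 = 3·4 + 0·7 + 3·8 + 8·6 = 6
t_8 = 3·6 + 0·4 + 3·7 + 8·8 = 12
t_9 = 3·12 + 0·6 + 3·4 + 8·7 = 0
t_10 = 3·0 + 0·12 + 3·6 + 8·4 = 11
t_11 = 3·11 + 0·0 + 3·12 + 8·6 = 0
t_12 = 3·0 + 0·11 + 3·0 + 8·12 = 5
t_13 = 3·5 + 0·0 + 3·11 + 8·0 = 9
t_14 = 3·9 + 0·5 + 3·0 + 8·11 = 11
t_15 = 3·11 + 0·9 + 3·5 + 8·0 = 9
t_16 = 3·9 + 0·11 + 3·9 + 8·5 = 3
t_17 = 3·3 + 0·9 + 3·11 + 8·9 = 10
t_18 = 3·10 + 0·3 + 3·9 + 8·11 = 2
t_19 = 3·2 + 0·10 + 3·3 + 8·9 = 9
t_20 = 3·9 + 0·2 + 3·10 + 8·3 = 3
t_21 = 3·3 + 0·9 + 3·2 + 8·10 = 4
t_22 = 3·4 + 0·3 + 3·9 + 8·2 = 3
t_23 = 3·3 + 0·4 + 3·3 + 8·9 = 12
t_24 = 3·12 + 0·3 + 3·4 + 8·3 = 7
t_25 = 3·7 + 0·12 + 3·3 + 8·4 = 10
t_26 = 3·10 + 0·7 + 3·12 + 8·3 = 12
t_27 = 3·12 + 0·10 + 3·7 + 8·12 = 10
t_28 = 3·10 + 0·12 + 3·10 + 8·7 = 12
t_29 = 3·12 + 0·10 + 3·12 + 8·10 = 9
t_30 = 3·9 + 0·12 + 3·10 + 8·12 = 10
t_31 = 3·10 + 0·9 + 3·12 + 8·10 = 3
t_32 = 3·3 + 0·10 + 3·9 + 8·12 = 2
t_33 = 3·2 + 0·3 + 3·10 + 8·9 = 4
t_34 = 3·4 + 0·2 + 3·3 + 8·10 = 10
t_35 = 3·10 + 0·4 + 3·2 + 8·3 = 8
t_36 = 3·8 + 0·10 + 3·4 + 8·2 = 0
t_37 = 3·0 + 0·8 + 3·10 + 8·4 = 10
t_38 = 3·10 + 0·0 + 3·8 + 8·10 = 4
t_39 = 3·4 + 0·10 + 3·0 + 8·8 = 11
t_40 = 3·11 + 0·4 + 3·10 + 8·0 = 11
t_41 = 3·11 + 0·11 + 3·4 + 8·10 = 8
t_42 = 3·8 + 0·11 + 3·11 + 8·4 = 11
t_43 = 3·11 + 0·8 + 3·11 + 8·11 = 11
t_44 = 3·11 + 0·11 + 3·8 + 8·11 = 2
t_45 = 3·2 + 0·11 + 3·11 + 8·8 = 12
t_46 = 3·12 + 0·2 + 3·11 + 8·11 = 1
t_47 = 3·1 + 0·12 + 3·2 + 8·11 = 6
t_48 = 3·6 + 0·1 + 3·12 + 8·2 = 5
t_49 = 3·5 + 0·6 + 3·1 + 8·12 = 10
t_50 = 3·10 + 0·5 + 3·6 + 8·1 = 4
t_51 = 3·4 + 0·10 + 3·5 + 8·6 = 10
t_52 = 3·10 + 0·4 + 3·10 + 8·5 = 9
t_53 = 3·9 + 0·10 + 3·4 + 8·10 = 2
t_54 = 3·2 + 0·9 + 3·10 + 8·4 = 3
t_55 = 3·3 + 0·2 + 3·9 + 8·10 = 12
t_56 = 3·12 + 0·3 + 3·2 + 8·9 = 10
t_57 = 3·10 + 0·12 + 3·3 + 8·2 = 3
t_58 = 3·3 + 0·10 + 3·12 + 8·3 = 4
t_59 = 3·4 + 0·3 + 3·10 + 8·12 = 8
t_60 = 3·8 + 0·4 + 3·3 + 8·10 = 9
t_61 = 3·9 + 0·8 + 3·4 + 8·3 = 11
t_62 = 3·11 + 0·9 + 3·8 + 8·4 = 11
t_63 = 3·11 + 0·11 + 3·9 + 8·8 = 7
t_64 = 3·7 + 0·11 + 3·11 + 8·9 = 9
t_65 = 3·9 + 0·7 + 3·11 + 8·11 = 5
t_66 = 3·5 + 0·9 + 3·7 + 8·11 = 7
t_67 = 3·7 + 0·5 + 3·9 + 8·7 = 0
t_68 = 3·0 + 0·7 + 3·5 + 8·9 = 9
t_69 = 3·9 + 0·0 + 3·7 + 8·5 = 10
t_70 = 3·10 + 0·9 + 3·0 + 8·7 = 8
t_71 = 3·8 + 0·10 + 3·9 + 8·0 = 12
t_72 = 3·12 + 0·8 + 3·10 + 8·9 = 8
t_73 = 3·8 + 0·12 + 3·8 + 8·10 = 11
t_74 = 3·11 + 0·8 + 3·12 + 8·8 = 3
t_75 = 3·3 + 0·11 + 3·8 + 8·12 = 12
t_76 = 3·12 + 0·3 + 3·11 + 8·8 = 3
t_77 = 3·3 + 0·12 + 3·3 + 8·11 = 2
t_78 = 3·2 + 0·3 + 3·12 + 8·3 = 1
t_79 = 3·1 + 0·2 + 3·3 + 8·12 = 4
t_80 = 3·4 + 0·1 + 3·2 + 8·3 = 3
t_81 = 3·3 + 0·4 + 3·1 + 8·2 = 2
t_82 = 3·2 + 0·3 + 3·4 + 8·1 = 0
t_83 = 3·0 + 0·2 + 3·3 + 8·4 = 2
t_84 = 3·2 + 0·0 + 3·2 + 8·3 = 10
t_85 = 3·10 + 0·2 + 3·0 + 8·2 = 7
t_86 = 3·7 + 0·10 + 3·2 + 8·0 = 1
t_87 = 3·1 + 0·7 + 3·10 + 8·2 = 10
t_88 = 3·10 + 0·1 + 3·7 + 8·10 = 1
t_89 = 3·1 + 0·10 + 3·1 + 8·7 = 10
t_90 = 3·10 + 0·1 + 3·10 + 8·1 = 3
t_91 = 3·3 + 0·10 + 3·1 + 8·10 = 1
t_92 = 3·1 + 0·3 + 3·10 + 8·1 = 2
t_93 = 3·2 + 0·1 + 3·3 + 8·10 = 4
t_94 = 3·4 + 0·2 + 3·1 + 8·3 = 0
t_95 = 3·0 + 0·4 + 3·2 + 8·1 = 1
t_96 = 3·1 + 0·0 + 3·4 + 8·2 = 5
t_97 = 3·5 + 0·1 + 3·0 + 8·4 = 8
t_98 = 3·8 + 0·5 + 3·1 + 8·0 = 1
t_99 = 3·1 + 0·8 + 3·5 + 8·1 = 0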